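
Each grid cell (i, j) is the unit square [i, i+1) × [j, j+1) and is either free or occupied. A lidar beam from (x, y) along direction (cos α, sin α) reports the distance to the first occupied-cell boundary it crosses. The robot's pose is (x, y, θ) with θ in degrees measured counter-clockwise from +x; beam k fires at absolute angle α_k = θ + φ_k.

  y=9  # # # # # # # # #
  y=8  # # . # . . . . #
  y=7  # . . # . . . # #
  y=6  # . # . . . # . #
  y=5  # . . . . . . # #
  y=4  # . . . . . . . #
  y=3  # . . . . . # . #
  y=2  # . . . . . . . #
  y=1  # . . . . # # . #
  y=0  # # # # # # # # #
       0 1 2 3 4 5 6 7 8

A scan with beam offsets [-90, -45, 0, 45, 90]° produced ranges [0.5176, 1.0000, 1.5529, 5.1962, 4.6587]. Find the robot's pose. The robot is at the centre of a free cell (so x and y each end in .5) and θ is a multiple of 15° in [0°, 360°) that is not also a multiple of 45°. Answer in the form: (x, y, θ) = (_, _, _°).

Enumerate (i+0.5, j+0.5, θ) over the 46 free cells and 16 admissible headings. For each, cast all 5 beams and compare to the given ranges.
  (4.5, 7.5, 60°): beam 1 = 1.7321 ≠ 0.5176 ✗
  (2.5, 5.5, 330°): beam 1 = 3.0000 ≠ 0.5176 ✗
  (5.5, 2.5, 300°): beam 1 = 3.0000 ≠ 0.5176 ✗
  (7.5, 1.5, 240°): beam 1 = 0.5774 ≠ 0.5176 ✗
  …
  (3.5, 1.5, 15°): r_1=0.5176, r_2=1.0000, r_3=1.5529, r_4=5.1962, r_5=4.6587 — all match ✓
No second candidate reproduces the full scan.

(x, y, θ) = (3.5, 1.5, 15°)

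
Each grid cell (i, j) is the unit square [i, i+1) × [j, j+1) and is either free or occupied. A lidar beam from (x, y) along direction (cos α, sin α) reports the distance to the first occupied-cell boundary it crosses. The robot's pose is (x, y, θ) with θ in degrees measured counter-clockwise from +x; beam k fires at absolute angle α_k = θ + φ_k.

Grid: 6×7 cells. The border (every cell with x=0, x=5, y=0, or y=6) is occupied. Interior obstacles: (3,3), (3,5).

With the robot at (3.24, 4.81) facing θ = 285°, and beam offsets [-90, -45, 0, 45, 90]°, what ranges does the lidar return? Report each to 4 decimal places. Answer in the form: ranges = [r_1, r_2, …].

ranges = [2.3190, 4.3994, 0.8386, 2.0323, 0.7341]

beam 1: φ=-90°, α=195°
  d=(-0.9659,-0.2588)  start (3,4)  tX=0.2485 tY=3.1296  stride 1/|dx|=1.0353 1/|dy|=3.8637
    cross x-line → (2,4), t=0.2485
    cross x-line → (1,4), t=1.2837
    cross x-line → (0,4), t=2.3190 (wall)
  → r_1 = 2.3190
beam 2: φ=-45°, α=240°
  d=(-0.5000,-0.8660)  start (3,4)  tX=0.4800 tY=0.9353  stride 1/|dx|=2.0000 1/|dy|=1.1547
    cross x-line → (2,4), t=0.4800
    cross y-line → (2,3), t=0.9353
    cross y-line → (2,2), t=2.0900
    cross x-line → (1,2), t=2.4800
    cross y-line → (1,1), t=3.2447
    cross y-line → (1,0), t=4.3994 (wall)
  → r_2 = 4.3994
beam 3: φ=0°, α=285°
  d=(0.2588,-0.9659)  start (3,4)  tX=2.9364 tY=0.8386  stride 1/|dx|=3.8637 1/|dy|=1.0353
    cross y-line → (3,3), t=0.8386 (wall)
  → r_3 = 0.8386
beam 4: φ=45°, α=330°
  d=(0.8660,-0.5000)  start (3,4)  tX=0.8776 tY=1.6200  stride 1/|dx|=1.1547 1/|dy|=2.0000
    cross x-line → (4,4), t=0.8776
    cross y-line → (4,3), t=1.6200
    cross x-line → (5,3), t=2.0323 (wall)
  → r_4 = 2.0323
beam 5: φ=90°, α=15°
  d=(0.9659,0.2588)  start (3,4)  tX=0.7868 tY=0.7341  stride 1/|dx|=1.0353 1/|dy|=3.8637
    cross y-line → (3,5), t=0.7341 (wall)
  → r_5 = 0.7341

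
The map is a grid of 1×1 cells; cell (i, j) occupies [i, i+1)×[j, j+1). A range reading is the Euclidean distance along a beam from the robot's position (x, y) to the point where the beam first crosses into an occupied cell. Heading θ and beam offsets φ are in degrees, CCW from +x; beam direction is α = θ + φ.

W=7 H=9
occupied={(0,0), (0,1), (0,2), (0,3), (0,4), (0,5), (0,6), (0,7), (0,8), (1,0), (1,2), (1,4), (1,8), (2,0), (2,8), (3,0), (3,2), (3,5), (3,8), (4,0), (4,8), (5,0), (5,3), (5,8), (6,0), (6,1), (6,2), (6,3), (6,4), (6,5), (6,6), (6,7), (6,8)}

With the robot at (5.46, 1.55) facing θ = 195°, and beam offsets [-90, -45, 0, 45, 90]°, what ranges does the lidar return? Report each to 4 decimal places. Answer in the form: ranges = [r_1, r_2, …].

ranges = [1.5012, 1.6859, 2.1250, 0.6351, 0.5694]

beam 1: φ=-90°, α=105°
  dir = (cos 105°, sin 105°) = (-0.2588, 0.9659); from cell (5,1)
  next x-line at t=1.7773, next y-line at t=0.4659; Δt_x=3.8637, Δt_y=1.0353
    y: enter (5,2) at t=0.4659
    y: enter (5,3) at t=1.5012 ← occupied
  → r_1 = 1.5012
beam 2: φ=-45°, α=150°
  dir = (cos 150°, sin 150°) = (-0.8660, 0.5000); from cell (5,1)
  next x-line at t=0.5312, next y-line at t=0.9000; Δt_x=1.1547, Δt_y=2.0000
    x: enter (4,1) at t=0.5312
    y: enter (4,2) at t=0.9000
    x: enter (3,2) at t=1.6859 ← occupied
  → r_2 = 1.6859
beam 3: φ=0°, α=195°
  dir = (cos 195°, sin 195°) = (-0.9659, -0.2588); from cell (5,1)
  next x-line at t=0.4762, next y-line at t=2.1250; Δt_x=1.0353, Δt_y=3.8637
    x: enter (4,1) at t=0.4762
    x: enter (3,1) at t=1.5115
    y: enter (3,0) at t=2.1250 ← occupied
  → r_3 = 2.1250
beam 4: φ=45°, α=240°
  dir = (cos 240°, sin 240°) = (-0.5000, -0.8660); from cell (5,1)
  next x-line at t=0.9200, next y-line at t=0.6351; Δt_x=2.0000, Δt_y=1.1547
    y: enter (5,0) at t=0.6351 ← occupied
  → r_4 = 0.6351
beam 5: φ=90°, α=285°
  dir = (cos 285°, sin 285°) = (0.2588, -0.9659); from cell (5,1)
  next x-line at t=2.0864, next y-line at t=0.5694; Δt_x=3.8637, Δt_y=1.0353
    y: enter (5,0) at t=0.5694 ← occupied
  → r_5 = 0.5694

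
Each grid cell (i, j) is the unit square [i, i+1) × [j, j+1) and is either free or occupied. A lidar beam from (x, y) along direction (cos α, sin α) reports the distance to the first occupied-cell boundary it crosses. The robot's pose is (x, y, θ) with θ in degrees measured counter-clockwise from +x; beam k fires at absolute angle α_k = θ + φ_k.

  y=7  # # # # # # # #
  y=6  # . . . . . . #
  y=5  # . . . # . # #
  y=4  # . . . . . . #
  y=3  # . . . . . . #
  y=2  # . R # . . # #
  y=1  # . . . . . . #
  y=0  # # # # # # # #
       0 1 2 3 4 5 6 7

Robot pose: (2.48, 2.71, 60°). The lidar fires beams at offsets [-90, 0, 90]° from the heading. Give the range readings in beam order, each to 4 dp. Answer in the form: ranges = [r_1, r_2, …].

ranges = [0.6004, 3.0400, 1.7090]

beam 1: φ=-90°, α=330°
  d=(0.8660,-0.5000)  start (2,2)  tX=0.6004 tY=1.4200  stride 1/|dx|=1.1547 1/|dy|=2.0000
    cross x-line → (3,2), t=0.6004 (wall)
  → r_1 = 0.6004
beam 2: φ=0°, α=60°
  d=(0.5000,0.8660)  start (2,2)  tX=1.0400 tY=0.3349  stride 1/|dx|=2.0000 1/|dy|=1.1547
    cross y-line → (2,3), t=0.3349
    cross x-line → (3,3), t=1.0400
    cross y-line → (3,4), t=1.4896
    cross y-line → (3,5), t=2.6443
    cross x-line → (4,5), t=3.0400 (wall)
  → r_2 = 3.0400
beam 3: φ=90°, α=150°
  d=(-0.8660,0.5000)  start (2,2)  tX=0.5543 tY=0.5800  stride 1/|dx|=1.1547 1/|dy|=2.0000
    cross x-line → (1,2), t=0.5543
    cross y-line → (1,3), t=0.5800
    cross x-line → (0,3), t=1.7090 (wall)
  → r_3 = 1.7090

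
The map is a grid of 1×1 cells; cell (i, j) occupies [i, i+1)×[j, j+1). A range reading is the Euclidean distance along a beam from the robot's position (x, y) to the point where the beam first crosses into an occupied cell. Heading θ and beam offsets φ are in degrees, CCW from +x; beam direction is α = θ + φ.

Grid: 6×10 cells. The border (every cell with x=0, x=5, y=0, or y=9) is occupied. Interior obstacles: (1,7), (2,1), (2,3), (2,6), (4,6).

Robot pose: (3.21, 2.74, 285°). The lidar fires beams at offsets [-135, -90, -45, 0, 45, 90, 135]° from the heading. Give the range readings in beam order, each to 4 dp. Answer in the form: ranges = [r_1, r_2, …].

ranges = [0.5200, 2.2880, 0.8545, 1.8014, 2.0669, 1.8531, 3.5800]

beam 1: φ=-135°, α=150°
  dir = (cos 150°, sin 150°) = (-0.8660, 0.5000); from cell (3,2)
  next x-line at t=0.2425, next y-line at t=0.5200; Δt_x=1.1547, Δt_y=2.0000
    x: enter (2,2) at t=0.2425
    y: enter (2,3) at t=0.5200 ← occupied
  → r_1 = 0.5200
beam 2: φ=-90°, α=195°
  dir = (cos 195°, sin 195°) = (-0.9659, -0.2588); from cell (3,2)
  next x-line at t=0.2174, next y-line at t=2.8591; Δt_x=1.0353, Δt_y=3.8637
    x: enter (2,2) at t=0.2174
    x: enter (1,2) at t=1.2527
    x: enter (0,2) at t=2.2880 ← occupied
  → r_2 = 2.2880
beam 3: φ=-45°, α=240°
  dir = (cos 240°, sin 240°) = (-0.5000, -0.8660); from cell (3,2)
  next x-line at t=0.4200, next y-line at t=0.8545; Δt_x=2.0000, Δt_y=1.1547
    x: enter (2,2) at t=0.4200
    y: enter (2,1) at t=0.8545 ← occupied
  → r_3 = 0.8545
beam 4: φ=0°, α=285°
  dir = (cos 285°, sin 285°) = (0.2588, -0.9659); from cell (3,2)
  next x-line at t=3.0523, next y-line at t=0.7661; Δt_x=3.8637, Δt_y=1.0353
    y: enter (3,1) at t=0.7661
    y: enter (3,0) at t=1.8014 ← occupied
  → r_4 = 1.8014
beam 5: φ=45°, α=330°
  dir = (cos 330°, sin 330°) = (0.8660, -0.5000); from cell (3,2)
  next x-line at t=0.9122, next y-line at t=1.4800; Δt_x=1.1547, Δt_y=2.0000
    x: enter (4,2) at t=0.9122
    y: enter (4,1) at t=1.4800
    x: enter (5,1) at t=2.0669 ← occupied
  → r_5 = 2.0669
beam 6: φ=90°, α=15°
  dir = (cos 15°, sin 15°) = (0.9659, 0.2588); from cell (3,2)
  next x-line at t=0.8179, next y-line at t=1.0046; Δt_x=1.0353, Δt_y=3.8637
    x: enter (4,2) at t=0.8179
    y: enter (4,3) at t=1.0046
    x: enter (5,3) at t=1.8531 ← occupied
  → r_6 = 1.8531
beam 7: φ=135°, α=60°
  dir = (cos 60°, sin 60°) = (0.5000, 0.8660); from cell (3,2)
  next x-line at t=1.5800, next y-line at t=0.3002; Δt_x=2.0000, Δt_y=1.1547
    y: enter (3,3) at t=0.3002
    y: enter (3,4) at t=1.4549
    x: enter (4,4) at t=1.5800
    y: enter (4,5) at t=2.6096
    x: enter (5,5) at t=3.5800 ← occupied
  → r_7 = 3.5800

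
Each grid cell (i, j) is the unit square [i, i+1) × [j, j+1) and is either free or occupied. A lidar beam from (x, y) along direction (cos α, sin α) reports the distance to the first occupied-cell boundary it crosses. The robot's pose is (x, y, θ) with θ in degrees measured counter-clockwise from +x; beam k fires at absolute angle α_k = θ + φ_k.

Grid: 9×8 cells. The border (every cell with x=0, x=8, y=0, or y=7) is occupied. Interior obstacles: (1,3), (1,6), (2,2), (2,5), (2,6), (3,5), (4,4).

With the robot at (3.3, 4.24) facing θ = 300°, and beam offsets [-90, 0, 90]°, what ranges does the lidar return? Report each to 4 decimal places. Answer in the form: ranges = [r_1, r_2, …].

beam 1: φ=-90°, α=210°
  d=(-0.8660,-0.5000)  start (3,4)  tX=0.3464 tY=0.4800  stride 1/|dx|=1.1547 1/|dy|=2.0000
    cross x-line → (2,4), t=0.3464
    cross y-line → (2,3), t=0.4800
    cross x-line → (1,3), t=1.5011 (wall)
  → r_1 = 1.5011
beam 2: φ=0°, α=300°
  d=(0.5000,-0.8660)  start (3,4)  tX=1.4000 tY=0.2771  stride 1/|dx|=2.0000 1/|dy|=1.1547
    cross y-line → (3,3), t=0.2771
    cross x-line → (4,3), t=1.4000
    cross y-line → (4,2), t=1.4318
    cross y-line → (4,1), t=2.5865
    cross x-line → (5,1), t=3.4000
    cross y-line → (5,0), t=3.7412 (wall)
  → r_2 = 3.7412
beam 3: φ=90°, α=30°
  d=(0.8660,0.5000)  start (3,4)  tX=0.8083 tY=1.5200  stride 1/|dx|=1.1547 1/|dy|=2.0000
    cross x-line → (4,4), t=0.8083 (wall)
  → r_3 = 0.8083

ranges = [1.5011, 3.7412, 0.8083]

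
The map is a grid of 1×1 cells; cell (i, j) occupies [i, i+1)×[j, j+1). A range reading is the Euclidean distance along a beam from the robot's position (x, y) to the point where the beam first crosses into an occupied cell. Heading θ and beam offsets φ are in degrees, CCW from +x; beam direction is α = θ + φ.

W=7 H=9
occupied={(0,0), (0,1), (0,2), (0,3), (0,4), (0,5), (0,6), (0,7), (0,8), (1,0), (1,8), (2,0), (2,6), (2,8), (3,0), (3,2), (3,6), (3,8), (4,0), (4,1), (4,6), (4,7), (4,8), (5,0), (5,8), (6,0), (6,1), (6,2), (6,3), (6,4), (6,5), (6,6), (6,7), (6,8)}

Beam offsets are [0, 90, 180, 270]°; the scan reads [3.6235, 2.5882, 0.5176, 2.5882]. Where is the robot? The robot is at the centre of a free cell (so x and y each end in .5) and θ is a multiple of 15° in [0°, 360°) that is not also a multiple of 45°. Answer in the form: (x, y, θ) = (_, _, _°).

(x, y, θ) = (3.5, 5.5, 285°)

Enumerate (i+0.5, j+0.5, θ) over the 29 free cells and 16 admissible headings. For each, cast all 4 beams and compare to the given ranges.
  (2.5, 3.5, 210°): beam 1 = 1.7321 ≠ 3.6235 ✗
  (5.5, 4.5, 255°): beam 1 = 2.5882 ≠ 3.6235 ✗
  (2.5, 2.5, 255°): beam 1 = 1.5529 ≠ 3.6235 ✗
  …
  (3.5, 5.5, 285°): r_1=3.6235, r_2=2.5882, r_3=0.5176, r_4=2.5882 — all match ✓
Unique over the lattice → pose = (3.5, 5.5, 285°).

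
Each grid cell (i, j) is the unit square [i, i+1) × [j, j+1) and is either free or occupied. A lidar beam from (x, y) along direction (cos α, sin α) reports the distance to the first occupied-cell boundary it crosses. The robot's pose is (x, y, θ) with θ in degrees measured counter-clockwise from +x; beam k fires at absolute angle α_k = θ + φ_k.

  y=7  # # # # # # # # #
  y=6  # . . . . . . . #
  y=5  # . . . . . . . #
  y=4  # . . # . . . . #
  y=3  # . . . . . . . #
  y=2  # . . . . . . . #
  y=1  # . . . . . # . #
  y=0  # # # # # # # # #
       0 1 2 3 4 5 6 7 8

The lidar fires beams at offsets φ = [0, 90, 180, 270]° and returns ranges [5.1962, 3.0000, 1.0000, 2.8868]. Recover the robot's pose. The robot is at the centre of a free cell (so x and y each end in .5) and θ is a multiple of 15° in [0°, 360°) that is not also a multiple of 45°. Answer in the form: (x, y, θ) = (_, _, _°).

(x, y, θ) = (5.5, 2.5, 120°)

Candidates: 40 free-cell centres × 16 headings = 640 poses. Raycast each; keep the one whose scan matches to 4 dp.
  (1.5, 3.5, 345°): beam 1 = 6.7293 ≠ 5.1962 ✗
  (3.5, 3.5, 345°): beam 1 = 4.6587 ≠ 5.1962 ✗
  (2.5, 5.5, 195°): beam 1 = 1.5529 ≠ 5.1962 ✗
  (3.5, 2.5, 165°): beam 1 = 2.5882 ≠ 5.1962 ✗
  (6.5, 5.5, 60°): beam 1 = 1.7321 ≠ 5.1962 ✗
  …
  (5.5, 2.5, 120°): r_1=5.1962, r_2=3.0000, r_3=1.0000, r_4=2.8868 — all match ✓
Unique over the lattice → pose = (5.5, 2.5, 120°).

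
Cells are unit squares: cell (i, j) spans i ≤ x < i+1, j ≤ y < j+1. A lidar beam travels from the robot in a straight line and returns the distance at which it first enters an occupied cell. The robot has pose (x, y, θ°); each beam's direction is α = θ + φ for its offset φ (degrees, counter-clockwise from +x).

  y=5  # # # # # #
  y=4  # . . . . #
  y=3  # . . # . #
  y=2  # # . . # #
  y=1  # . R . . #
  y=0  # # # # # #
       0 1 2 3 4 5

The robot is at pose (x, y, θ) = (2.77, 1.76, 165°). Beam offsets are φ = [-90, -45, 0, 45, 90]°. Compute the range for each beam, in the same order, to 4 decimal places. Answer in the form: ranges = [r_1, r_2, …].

ranges = [1.2837, 3.5400, 0.9273, 1.5200, 0.7868]

beam 1: φ=-90°, α=75°
  cosα=0.2588 sinα=0.9659 | (2,1) | tMaxX 0.8887 tMaxY 0.2485 | tΔX 3.8637 tΔY 1.0353
    t=0.2485 [y] (2,2)
    t=0.8887 [x] (3,2)
    t=1.2837 [y] (3,3) — stop
  → r_1 = 1.2837
beam 2: φ=-45°, α=120°
  cosα=-0.5000 sinα=0.8660 | (2,1) | tMaxX 1.5400 tMaxY 0.2771 | tΔX 2.0000 tΔY 1.1547
    t=0.2771 [y] (2,2)
    t=1.4318 [y] (2,3)
    t=1.5400 [x] (1,3)
    t=2.5865 [y] (1,4)
    t=3.5400 [x] (0,4) — stop
  → r_2 = 3.5400
beam 3: φ=0°, α=165°
  cosα=-0.9659 sinα=0.2588 | (2,1) | tMaxX 0.7972 tMaxY 0.9273 | tΔX 1.0353 tΔY 3.8637
    t=0.7972 [x] (1,1)
    t=0.9273 [y] (1,2) — stop
  → r_3 = 0.9273
beam 4: φ=45°, α=210°
  cosα=-0.8660 sinα=-0.5000 | (2,1) | tMaxX 0.8891 tMaxY 1.5200 | tΔX 1.1547 tΔY 2.0000
    t=0.8891 [x] (1,1)
    t=1.5200 [y] (1,0) — stop
  → r_4 = 1.5200
beam 5: φ=90°, α=255°
  cosα=-0.2588 sinα=-0.9659 | (2,1) | tMaxX 2.9751 tMaxY 0.7868 | tΔX 3.8637 tΔY 1.0353
    t=0.7868 [y] (2,0) — stop
  → r_5 = 0.7868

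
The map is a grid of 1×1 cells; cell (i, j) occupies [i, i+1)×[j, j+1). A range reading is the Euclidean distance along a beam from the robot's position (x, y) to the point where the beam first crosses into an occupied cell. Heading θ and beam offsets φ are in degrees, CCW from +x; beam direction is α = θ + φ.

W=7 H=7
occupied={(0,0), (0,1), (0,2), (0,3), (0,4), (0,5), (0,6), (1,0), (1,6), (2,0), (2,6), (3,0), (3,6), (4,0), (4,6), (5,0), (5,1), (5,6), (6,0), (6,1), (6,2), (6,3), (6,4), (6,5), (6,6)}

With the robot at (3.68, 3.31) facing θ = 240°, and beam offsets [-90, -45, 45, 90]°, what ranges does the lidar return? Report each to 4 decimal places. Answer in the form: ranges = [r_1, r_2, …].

ranges = [3.0946, 2.7745, 2.3915, 2.6200]

beam 1: φ=-90°, α=150°
  d=(-0.8660,0.5000)  start (3,3)  tX=0.7852 tY=1.3800  stride 1/|dx|=1.1547 1/|dy|=2.0000
    cross x-line → (2,3), t=0.7852
    cross y-line → (2,4), t=1.3800
    cross x-line → (1,4), t=1.9399
    cross x-line → (0,4), t=3.0946 (wall)
  → r_1 = 3.0946
beam 2: φ=-45°, α=195°
  d=(-0.9659,-0.2588)  start (3,3)  tX=0.7040 tY=1.1977  stride 1/|dx|=1.0353 1/|dy|=3.8637
    cross x-line → (2,3), t=0.7040
    cross y-line → (2,2), t=1.1977
    cross x-line → (1,2), t=1.7393
    cross x-line → (0,2), t=2.7745 (wall)
  → r_2 = 2.7745
beam 3: φ=45°, α=285°
  d=(0.2588,-0.9659)  start (3,3)  tX=1.2364 tY=0.3209  stride 1/|dx|=3.8637 1/|dy|=1.0353
    cross y-line → (3,2), t=0.3209
    cross x-line → (4,2), t=1.2364
    cross y-line → (4,1), t=1.3562
    cross y-line → (4,0), t=2.3915 (wall)
  → r_3 = 2.3915
beam 4: φ=90°, α=330°
  d=(0.8660,-0.5000)  start (3,3)  tX=0.3695 tY=0.6200  stride 1/|dx|=1.1547 1/|dy|=2.0000
    cross x-line → (4,3), t=0.3695
    cross y-line → (4,2), t=0.6200
    cross x-line → (5,2), t=1.5242
    cross y-line → (5,1), t=2.6200 (wall)
  → r_4 = 2.6200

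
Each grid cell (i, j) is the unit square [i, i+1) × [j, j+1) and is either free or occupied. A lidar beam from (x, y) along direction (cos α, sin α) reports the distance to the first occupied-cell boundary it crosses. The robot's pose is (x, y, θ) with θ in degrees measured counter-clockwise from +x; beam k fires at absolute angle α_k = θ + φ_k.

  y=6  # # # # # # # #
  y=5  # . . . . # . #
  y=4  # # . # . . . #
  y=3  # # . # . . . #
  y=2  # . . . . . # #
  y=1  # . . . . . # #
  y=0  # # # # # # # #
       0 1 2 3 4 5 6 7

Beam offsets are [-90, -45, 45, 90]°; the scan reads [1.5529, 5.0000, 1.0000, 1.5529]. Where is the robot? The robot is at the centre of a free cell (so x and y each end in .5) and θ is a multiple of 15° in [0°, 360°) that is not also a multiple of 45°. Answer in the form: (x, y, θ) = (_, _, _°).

Enumerate (i+0.5, j+0.5, θ) over the 23 free cells and 16 admissible headings. For each, cast all 4 beams and compare to the given ranges.
  (3.5, 2.5, 240°): beam 1 = 1.7321 ≠ 1.5529 ✗
  (2.5, 4.5, 210°): beam 1 = 1.7321 ≠ 1.5529 ✗
  (1.5, 1.5, 120°): beam 1 = 6.3509 ≠ 1.5529 ✗
  …
  (5.5, 3.5, 255°): r_1=1.5529, r_2=5.0000, r_3=1.0000, r_4=1.5529 — all match ✓
No second candidate reproduces the full scan.

(x, y, θ) = (5.5, 3.5, 255°)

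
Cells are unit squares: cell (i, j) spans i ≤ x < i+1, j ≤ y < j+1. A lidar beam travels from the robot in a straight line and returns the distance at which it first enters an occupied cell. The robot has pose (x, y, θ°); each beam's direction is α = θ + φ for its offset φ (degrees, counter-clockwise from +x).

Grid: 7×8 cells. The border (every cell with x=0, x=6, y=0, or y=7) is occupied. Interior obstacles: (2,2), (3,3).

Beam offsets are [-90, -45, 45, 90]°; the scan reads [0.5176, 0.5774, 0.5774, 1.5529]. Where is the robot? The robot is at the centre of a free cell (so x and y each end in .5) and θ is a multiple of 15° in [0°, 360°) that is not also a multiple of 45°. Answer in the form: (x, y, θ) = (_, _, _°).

Enumerate (i+0.5, j+0.5, θ) over the 28 free cells and 16 admissible headings. For each, cast all 4 beams and compare to the given ranges.
  (1.5, 4.5, 345°): beam 1 = 1.9319 ≠ 0.5176 ✗
  (1.5, 6.5, 150°): beam 1 = 0.5774 ≠ 0.5176 ✗
  (3.5, 6.5, 345°): beam 1 = 3.6235 ≠ 0.5176 ✗
  (3.5, 1.5, 300°): beam 1 = 1.0000 ≠ 0.5176 ✗
  …
  (3.5, 2.5, 165°): r_1=0.5176, r_2=0.5774, r_3=0.5774, r_4=1.5529 — all match ✓
Only this pose fits every beam.

(x, y, θ) = (3.5, 2.5, 165°)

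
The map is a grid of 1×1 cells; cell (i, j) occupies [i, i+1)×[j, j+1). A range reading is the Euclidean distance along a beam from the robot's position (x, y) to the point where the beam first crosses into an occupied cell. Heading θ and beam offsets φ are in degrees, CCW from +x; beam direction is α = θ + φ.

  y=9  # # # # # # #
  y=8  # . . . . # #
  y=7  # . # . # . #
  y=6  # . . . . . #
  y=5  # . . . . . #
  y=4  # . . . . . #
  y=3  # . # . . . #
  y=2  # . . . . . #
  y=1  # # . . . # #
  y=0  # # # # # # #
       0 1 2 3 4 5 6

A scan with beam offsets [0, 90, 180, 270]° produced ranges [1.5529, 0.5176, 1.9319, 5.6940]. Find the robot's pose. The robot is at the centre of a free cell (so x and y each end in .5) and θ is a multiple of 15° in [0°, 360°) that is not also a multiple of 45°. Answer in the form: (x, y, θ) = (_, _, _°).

Enumerate (i+0.5, j+0.5, θ) over the 34 free cells and 16 admissible headings. For each, cast all 4 beams and compare to the given ranges.
  (3.5, 6.5, 345°): beam 1 = 2.5882 ≠ 1.5529 ✗
  (3.5, 2.5, 15°): beam 1 = 2.5882 ≠ 1.5529 ✗
  (1.5, 8.5, 345°): beam 1 = 2.5882 ≠ 1.5529 ✗
  …
  (4.5, 6.5, 345°): r_1=1.5529, r_2=0.5176, r_3=1.9319, r_4=5.6940 — all match ✓
No second candidate reproduces the full scan.

(x, y, θ) = (4.5, 6.5, 345°)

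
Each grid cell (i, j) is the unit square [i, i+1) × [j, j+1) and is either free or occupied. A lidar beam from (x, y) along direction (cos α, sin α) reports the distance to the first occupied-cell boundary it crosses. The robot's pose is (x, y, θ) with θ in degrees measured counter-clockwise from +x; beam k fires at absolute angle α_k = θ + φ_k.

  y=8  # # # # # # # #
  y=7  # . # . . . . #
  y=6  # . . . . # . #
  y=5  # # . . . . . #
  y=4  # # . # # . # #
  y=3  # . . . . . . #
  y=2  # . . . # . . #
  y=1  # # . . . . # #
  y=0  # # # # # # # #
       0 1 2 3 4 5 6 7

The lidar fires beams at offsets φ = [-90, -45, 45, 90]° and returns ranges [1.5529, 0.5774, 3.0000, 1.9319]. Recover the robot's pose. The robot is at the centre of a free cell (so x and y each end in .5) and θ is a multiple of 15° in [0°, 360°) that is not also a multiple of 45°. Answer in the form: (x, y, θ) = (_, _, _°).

(x, y, θ) = (5.5, 5.5, 105°)

The pose lattice has 32·16 = 512 candidates. Test each by forward raycasting.
  (3.5, 1.5, 15°): beam 1 = 0.5176 ≠ 1.5529 ✗
  (2.5, 1.5, 150°): beam 1 = 2.8868 ≠ 1.5529 ✗
  (5.5, 2.5, 15°): beam 2 = 1.0000 ≠ 0.5774 ✗
  …
  (5.5, 5.5, 105°): r_1=1.5529, r_2=0.5774, r_3=3.0000, r_4=1.9319 — all match ✓
Only this pose fits every beam.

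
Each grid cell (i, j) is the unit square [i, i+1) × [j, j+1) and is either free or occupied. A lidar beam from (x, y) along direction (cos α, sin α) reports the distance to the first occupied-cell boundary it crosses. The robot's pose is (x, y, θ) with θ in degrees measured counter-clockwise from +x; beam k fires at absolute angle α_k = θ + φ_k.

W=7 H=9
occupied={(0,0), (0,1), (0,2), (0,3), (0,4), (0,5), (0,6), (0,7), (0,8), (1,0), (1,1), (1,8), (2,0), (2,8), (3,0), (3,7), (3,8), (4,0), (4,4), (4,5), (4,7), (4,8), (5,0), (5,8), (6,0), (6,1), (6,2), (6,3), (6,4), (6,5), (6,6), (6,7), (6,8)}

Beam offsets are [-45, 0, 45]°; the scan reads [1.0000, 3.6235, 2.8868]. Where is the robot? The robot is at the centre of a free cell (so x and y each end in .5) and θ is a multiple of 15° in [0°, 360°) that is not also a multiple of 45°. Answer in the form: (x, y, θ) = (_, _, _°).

(x, y, θ) = (3.5, 4.5, 105°)

Candidates: 30 free-cell centres × 16 headings = 480 poses. Raycast each; keep the one whose scan matches to 4 dp.
  (5.5, 5.5, 345°): beam 2 = 0.5176 ≠ 3.6235 ✗
  (5.5, 3.5, 345°): beam 2 = 0.5176 ≠ 3.6235 ✗
  (1.5, 6.5, 285°): beam 2 = 5.6940 ≠ 3.6235 ✗
  …
  (3.5, 4.5, 105°): r_1=1.0000, r_2=3.6235, r_3=2.8868 — all match ✓
Only this pose fits every beam.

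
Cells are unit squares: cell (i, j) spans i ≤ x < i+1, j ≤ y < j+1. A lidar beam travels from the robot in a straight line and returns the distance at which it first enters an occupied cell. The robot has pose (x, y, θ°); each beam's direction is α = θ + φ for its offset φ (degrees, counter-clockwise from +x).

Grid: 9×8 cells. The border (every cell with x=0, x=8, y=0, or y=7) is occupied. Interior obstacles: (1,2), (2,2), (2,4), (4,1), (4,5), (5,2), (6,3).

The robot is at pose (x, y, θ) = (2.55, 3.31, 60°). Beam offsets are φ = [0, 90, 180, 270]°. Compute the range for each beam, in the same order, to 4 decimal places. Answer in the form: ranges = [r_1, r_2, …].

beam 1: φ=0°, α=60°
  d=(0.5000,0.8660)  start (2,3)  tX=0.9000 tY=0.7967  stride 1/|dx|=2.0000 1/|dy|=1.1547
    cross y-line → (2,4), t=0.7967 (wall)
  → r_1 = 0.7967
beam 2: φ=90°, α=150°
  d=(-0.8660,0.5000)  start (2,3)  tX=0.6351 tY=1.3800  stride 1/|dx|=1.1547 1/|dy|=2.0000
    cross x-line → (1,3), t=0.6351
    cross y-line → (1,4), t=1.3800
    cross x-line → (0,4), t=1.7898 (wall)
  → r_2 = 1.7898
beam 3: φ=180°, α=240°
  d=(-0.5000,-0.8660)  start (2,3)  tX=1.1000 tY=0.3580  stride 1/|dx|=2.0000 1/|dy|=1.1547
    cross y-line → (2,2), t=0.3580 (wall)
  → r_3 = 0.3580
beam 4: φ=270°, α=330°
  d=(0.8660,-0.5000)  start (2,3)  tX=0.5196 tY=0.6200  stride 1/|dx|=1.1547 1/|dy|=2.0000
    cross x-line → (3,3), t=0.5196
    cross y-line → (3,2), t=0.6200
    cross x-line → (4,2), t=1.6743
    cross y-line → (4,1), t=2.6200 (wall)
  → r_4 = 2.6200

ranges = [0.7967, 1.7898, 0.3580, 2.6200]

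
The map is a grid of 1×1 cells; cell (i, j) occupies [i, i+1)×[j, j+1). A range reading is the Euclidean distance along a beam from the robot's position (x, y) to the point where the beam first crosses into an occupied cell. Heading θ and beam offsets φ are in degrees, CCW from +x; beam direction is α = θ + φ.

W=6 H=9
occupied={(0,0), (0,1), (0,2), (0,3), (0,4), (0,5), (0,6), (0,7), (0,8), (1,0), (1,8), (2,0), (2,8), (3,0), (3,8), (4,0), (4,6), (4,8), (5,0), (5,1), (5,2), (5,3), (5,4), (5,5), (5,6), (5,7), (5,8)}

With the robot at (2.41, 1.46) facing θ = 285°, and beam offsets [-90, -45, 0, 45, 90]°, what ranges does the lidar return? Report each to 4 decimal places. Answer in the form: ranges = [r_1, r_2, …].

beam 1: φ=-90°, α=195°
  direction (-0.9659, -0.2588); cell (2,1); t to first gridline: x 0.4245, y 1.7773 (then +1.0353 / +3.8637)
    (1,1) via x @ 0.4245
    (0,1) via x @ 1.4597  # hit
  → r_1 = 1.4597
beam 2: φ=-45°, α=240°
  direction (-0.5000, -0.8660); cell (2,1); t to first gridline: x 0.8200, y 0.5312 (then +2.0000 / +1.1547)
    (2,0) via y @ 0.5312  # hit
  → r_2 = 0.5312
beam 3: φ=0°, α=285°
  direction (0.2588, -0.9659); cell (2,1); t to first gridline: x 2.2796, y 0.4762 (then +3.8637 / +1.0353)
    (2,0) via y @ 0.4762  # hit
  → r_3 = 0.4762
beam 4: φ=45°, α=330°
  direction (0.8660, -0.5000); cell (2,1); t to first gridline: x 0.6813, y 0.9200 (then +1.1547 / +2.0000)
    (3,1) via x @ 0.6813
    (3,0) via y @ 0.9200  # hit
  → r_4 = 0.9200
beam 5: φ=90°, α=15°
  direction (0.9659, 0.2588); cell (2,1); t to first gridline: x 0.6108, y 2.0864 (then +1.0353 / +3.8637)
    (3,1) via x @ 0.6108
    (4,1) via x @ 1.6461
    (4,2) via y @ 2.0864
    (5,2) via x @ 2.6814  # hit
  → r_5 = 2.6814

ranges = [1.4597, 0.5312, 0.4762, 0.9200, 2.6814]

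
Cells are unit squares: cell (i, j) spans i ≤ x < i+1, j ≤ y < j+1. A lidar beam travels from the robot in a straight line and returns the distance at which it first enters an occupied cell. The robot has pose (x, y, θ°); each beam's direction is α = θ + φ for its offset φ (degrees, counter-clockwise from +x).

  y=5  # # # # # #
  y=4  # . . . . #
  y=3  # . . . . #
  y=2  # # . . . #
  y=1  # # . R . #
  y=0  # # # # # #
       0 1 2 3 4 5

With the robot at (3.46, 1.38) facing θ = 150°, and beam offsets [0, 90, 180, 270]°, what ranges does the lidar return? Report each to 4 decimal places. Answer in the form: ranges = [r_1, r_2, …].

ranges = [1.6859, 0.4388, 0.7600, 3.0800]

beam 1: φ=0°, α=150°
  d=(-0.8660,0.5000)  start (3,1)  tX=0.5312 tY=1.2400  stride 1/|dx|=1.1547 1/|dy|=2.0000
    cross x-line → (2,1), t=0.5312
    cross y-line → (2,2), t=1.2400
    cross x-line → (1,2), t=1.6859 (wall)
  → r_1 = 1.6859
beam 2: φ=90°, α=240°
  d=(-0.5000,-0.8660)  start (3,1)  tX=0.9200 tY=0.4388  stride 1/|dx|=2.0000 1/|dy|=1.1547
    cross y-line → (3,0), t=0.4388 (wall)
  → r_2 = 0.4388
beam 3: φ=180°, α=330°
  d=(0.8660,-0.5000)  start (3,1)  tX=0.6235 tY=0.7600  stride 1/|dx|=1.1547 1/|dy|=2.0000
    cross x-line → (4,1), t=0.6235
    cross y-line → (4,0), t=0.7600 (wall)
  → r_3 = 0.7600
beam 4: φ=270°, α=60°
  d=(0.5000,0.8660)  start (3,1)  tX=1.0800 tY=0.7159  stride 1/|dx|=2.0000 1/|dy|=1.1547
    cross y-line → (3,2), t=0.7159
    cross x-line → (4,2), t=1.0800
    cross y-line → (4,3), t=1.8706
    cross y-line → (4,4), t=3.0253
    cross x-line → (5,4), t=3.0800 (wall)
  → r_4 = 3.0800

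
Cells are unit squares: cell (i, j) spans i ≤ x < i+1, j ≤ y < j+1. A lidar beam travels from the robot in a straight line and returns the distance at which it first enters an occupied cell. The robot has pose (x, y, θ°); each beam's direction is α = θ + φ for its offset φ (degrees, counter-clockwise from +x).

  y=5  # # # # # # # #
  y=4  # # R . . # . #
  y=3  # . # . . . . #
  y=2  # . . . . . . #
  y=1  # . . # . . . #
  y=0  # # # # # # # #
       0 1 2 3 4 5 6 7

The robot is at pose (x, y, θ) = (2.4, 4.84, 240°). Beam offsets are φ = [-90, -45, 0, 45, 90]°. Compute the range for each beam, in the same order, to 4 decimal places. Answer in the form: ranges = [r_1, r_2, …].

beam 1: φ=-90°, α=150°
  dir = (cos 150°, sin 150°) = (-0.8660, 0.5000); from cell (2,4)
  next x-line at t=0.4619, next y-line at t=0.3200; Δt_x=1.1547, Δt_y=2.0000
    y: enter (2,5) at t=0.3200 ← occupied
  → r_1 = 0.3200
beam 2: φ=-45°, α=195°
  dir = (cos 195°, sin 195°) = (-0.9659, -0.2588); from cell (2,4)
  next x-line at t=0.4141, next y-line at t=3.2455; Δt_x=1.0353, Δt_y=3.8637
    x: enter (1,4) at t=0.4141 ← occupied
  → r_2 = 0.4141
beam 3: φ=0°, α=240°
  dir = (cos 240°, sin 240°) = (-0.5000, -0.8660); from cell (2,4)
  next x-line at t=0.8000, next y-line at t=0.9699; Δt_x=2.0000, Δt_y=1.1547
    x: enter (1,4) at t=0.8000 ← occupied
  → r_3 = 0.8000
beam 4: φ=45°, α=285°
  dir = (cos 285°, sin 285°) = (0.2588, -0.9659); from cell (2,4)
  next x-line at t=2.3182, next y-line at t=0.8696; Δt_x=3.8637, Δt_y=1.0353
    y: enter (2,3) at t=0.8696 ← occupied
  → r_4 = 0.8696
beam 5: φ=90°, α=330°
  dir = (cos 330°, sin 330°) = (0.8660, -0.5000); from cell (2,4)
  next x-line at t=0.6928, next y-line at t=1.6800; Δt_x=1.1547, Δt_y=2.0000
    x: enter (3,4) at t=0.6928
    y: enter (3,3) at t=1.6800
    x: enter (4,3) at t=1.8475
    x: enter (5,3) at t=3.0022
    y: enter (5,2) at t=3.6800
    x: enter (6,2) at t=4.1569
    x: enter (7,2) at t=5.3116 ← occupied
  → r_5 = 5.3116

ranges = [0.3200, 0.4141, 0.8000, 0.8696, 5.3116]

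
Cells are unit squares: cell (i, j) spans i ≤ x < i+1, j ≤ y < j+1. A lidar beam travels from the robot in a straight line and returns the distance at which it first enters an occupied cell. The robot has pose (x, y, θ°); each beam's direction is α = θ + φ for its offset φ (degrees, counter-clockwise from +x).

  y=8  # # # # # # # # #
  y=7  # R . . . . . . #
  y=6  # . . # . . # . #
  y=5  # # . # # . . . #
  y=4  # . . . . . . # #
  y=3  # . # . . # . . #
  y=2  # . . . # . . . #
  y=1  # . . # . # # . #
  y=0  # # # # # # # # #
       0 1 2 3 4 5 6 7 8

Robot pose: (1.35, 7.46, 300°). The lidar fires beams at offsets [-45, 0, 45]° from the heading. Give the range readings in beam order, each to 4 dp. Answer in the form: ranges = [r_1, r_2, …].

beam 1: φ=-45°, α=255°
  d=(-0.2588,-0.9659)  start (1,7)  tX=1.3523 tY=0.4762  stride 1/|dx|=3.8637 1/|dy|=1.0353
    cross y-line → (1,6), t=0.4762
    cross x-line → (0,6), t=1.3523 (wall)
  → r_1 = 1.3523
beam 2: φ=0°, α=300°
  d=(0.5000,-0.8660)  start (1,7)  tX=1.3000 tY=0.5312  stride 1/|dx|=2.0000 1/|dy|=1.1547
    cross y-line → (1,6), t=0.5312
    cross x-line → (2,6), t=1.3000
    cross y-line → (2,5), t=1.6859
    cross y-line → (2,4), t=2.8406
    cross x-line → (3,4), t=3.3000
    cross y-line → (3,3), t=3.9953
    cross y-line → (3,2), t=5.1500
    cross x-line → (4,2), t=5.3000 (wall)
  → r_2 = 5.3000
beam 3: φ=45°, α=345°
  d=(0.9659,-0.2588)  start (1,7)  tX=0.6729 tY=1.7773  stride 1/|dx|=1.0353 1/|dy|=3.8637
    cross x-line → (2,7), t=0.6729
    cross x-line → (3,7), t=1.7082
    cross y-line → (3,6), t=1.7773 (wall)
  → r_3 = 1.7773

ranges = [1.3523, 5.3000, 1.7773]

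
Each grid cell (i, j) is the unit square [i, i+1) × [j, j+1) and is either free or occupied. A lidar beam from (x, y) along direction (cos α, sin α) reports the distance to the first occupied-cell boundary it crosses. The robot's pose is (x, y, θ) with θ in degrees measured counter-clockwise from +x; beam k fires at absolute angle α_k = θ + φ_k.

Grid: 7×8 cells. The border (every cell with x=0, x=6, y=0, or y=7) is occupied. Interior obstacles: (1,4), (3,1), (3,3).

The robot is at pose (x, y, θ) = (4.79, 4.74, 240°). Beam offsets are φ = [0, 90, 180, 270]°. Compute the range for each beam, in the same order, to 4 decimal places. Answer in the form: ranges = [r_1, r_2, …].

ranges = [1.5800, 1.3972, 2.4200, 4.3763]

beam 1: φ=0°, α=240°
  direction (-0.5000, -0.8660); cell (4,4); t to first gridline: x 1.5800, y 0.8545 (then +2.0000 / +1.1547)
    (4,3) via y @ 0.8545
    (3,3) via x @ 1.5800  # hit
  → r_1 = 1.5800
beam 2: φ=90°, α=330°
  direction (0.8660, -0.5000); cell (4,4); t to first gridline: x 0.2425, y 1.4800 (then +1.1547 / +2.0000)
    (5,4) via x @ 0.2425
    (6,4) via x @ 1.3972  # hit
  → r_2 = 1.3972
beam 3: φ=180°, α=60°
  direction (0.5000, 0.8660); cell (4,4); t to first gridline: x 0.4200, y 0.3002 (then +2.0000 / +1.1547)
    (4,5) via y @ 0.3002
    (5,5) via x @ 0.4200
    (5,6) via y @ 1.4549
    (6,6) via x @ 2.4200  # hit
  → r_3 = 2.4200
beam 4: φ=270°, α=150°
  direction (-0.8660, 0.5000); cell (4,4); t to first gridline: x 0.9122, y 0.5200 (then +1.1547 / +2.0000)
    (4,5) via y @ 0.5200
    (3,5) via x @ 0.9122
    (2,5) via x @ 2.0669
    (2,6) via y @ 2.5200
    (1,6) via x @ 3.2216
    (0,6) via x @ 4.3763  # hit
  → r_4 = 4.3763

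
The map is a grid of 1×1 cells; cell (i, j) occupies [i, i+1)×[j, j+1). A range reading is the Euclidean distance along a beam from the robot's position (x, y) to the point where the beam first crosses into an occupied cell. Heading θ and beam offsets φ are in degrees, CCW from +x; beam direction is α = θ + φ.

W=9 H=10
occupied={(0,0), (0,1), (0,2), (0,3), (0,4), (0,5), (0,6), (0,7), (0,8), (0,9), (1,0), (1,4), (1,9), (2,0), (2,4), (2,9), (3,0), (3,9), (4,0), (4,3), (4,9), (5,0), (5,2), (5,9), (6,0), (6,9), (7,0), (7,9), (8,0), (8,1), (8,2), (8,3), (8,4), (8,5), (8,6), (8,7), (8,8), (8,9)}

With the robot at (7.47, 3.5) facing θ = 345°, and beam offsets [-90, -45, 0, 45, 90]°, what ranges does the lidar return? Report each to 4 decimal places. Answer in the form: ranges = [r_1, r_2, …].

ranges = [2.5882, 1.0600, 0.5487, 0.6120, 2.0478]

beam 1: φ=-90°, α=255°
  cosα=-0.2588 sinα=-0.9659 | (7,3) | tMaxX 1.8159 tMaxY 0.5176 | tΔX 3.8637 tΔY 1.0353
    t=0.5176 [y] (7,2)
    t=1.5529 [y] (7,1)
    t=1.8159 [x] (6,1)
    t=2.5882 [y] (6,0) — stop
  → r_1 = 2.5882
beam 2: φ=-45°, α=300°
  cosα=0.5000 sinα=-0.8660 | (7,3) | tMaxX 1.0600 tMaxY 0.5774 | tΔX 2.0000 tΔY 1.1547
    t=0.5774 [y] (7,2)
    t=1.0600 [x] (8,2) — stop
  → r_2 = 1.0600
beam 3: φ=0°, α=345°
  cosα=0.9659 sinα=-0.2588 | (7,3) | tMaxX 0.5487 tMaxY 1.9319 | tΔX 1.0353 tΔY 3.8637
    t=0.5487 [x] (8,3) — stop
  → r_3 = 0.5487
beam 4: φ=45°, α=30°
  cosα=0.8660 sinα=0.5000 | (7,3) | tMaxX 0.6120 tMaxY 1.0000 | tΔX 1.1547 tΔY 2.0000
    t=0.6120 [x] (8,3) — stop
  → r_4 = 0.6120
beam 5: φ=90°, α=75°
  cosα=0.2588 sinα=0.9659 | (7,3) | tMaxX 2.0478 tMaxY 0.5176 | tΔX 3.8637 tΔY 1.0353
    t=0.5176 [y] (7,4)
    t=1.5529 [y] (7,5)
    t=2.0478 [x] (8,5) — stop
  → r_5 = 2.0478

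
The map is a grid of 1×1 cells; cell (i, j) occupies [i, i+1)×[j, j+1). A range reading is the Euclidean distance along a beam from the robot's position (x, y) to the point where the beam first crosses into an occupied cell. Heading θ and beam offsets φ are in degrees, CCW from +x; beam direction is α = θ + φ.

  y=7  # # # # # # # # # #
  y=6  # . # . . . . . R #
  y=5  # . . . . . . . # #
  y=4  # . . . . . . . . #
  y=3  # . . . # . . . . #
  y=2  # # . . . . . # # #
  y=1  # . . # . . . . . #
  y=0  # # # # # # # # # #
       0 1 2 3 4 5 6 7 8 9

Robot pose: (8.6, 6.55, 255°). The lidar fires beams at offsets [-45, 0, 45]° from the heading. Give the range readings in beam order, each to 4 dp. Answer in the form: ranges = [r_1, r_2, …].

beam 1: φ=-45°, α=210°
  cosα=-0.8660 sinα=-0.5000 | (8,6) | tMaxX 0.6928 tMaxY 1.1000 | tΔX 1.1547 tΔY 2.0000
    t=0.6928 [x] (7,6)
    t=1.1000 [y] (7,5)
    t=1.8475 [x] (6,5)
    t=3.0022 [x] (5,5)
    t=3.1000 [y] (5,4)
    t=4.1569 [x] (4,4)
    t=5.1000 [y] (4,3) — stop
  → r_1 = 5.1000
beam 2: φ=0°, α=255°
  cosα=-0.2588 sinα=-0.9659 | (8,6) | tMaxX 2.3182 tMaxY 0.5694 | tΔX 3.8637 tΔY 1.0353
    t=0.5694 [y] (8,5) — stop
  → r_2 = 0.5694
beam 3: φ=45°, α=300°
  cosα=0.5000 sinα=-0.8660 | (8,6) | tMaxX 0.8000 tMaxY 0.6351 | tΔX 2.0000 tΔY 1.1547
    t=0.6351 [y] (8,5) — stop
  → r_3 = 0.6351

ranges = [5.1000, 0.5694, 0.6351]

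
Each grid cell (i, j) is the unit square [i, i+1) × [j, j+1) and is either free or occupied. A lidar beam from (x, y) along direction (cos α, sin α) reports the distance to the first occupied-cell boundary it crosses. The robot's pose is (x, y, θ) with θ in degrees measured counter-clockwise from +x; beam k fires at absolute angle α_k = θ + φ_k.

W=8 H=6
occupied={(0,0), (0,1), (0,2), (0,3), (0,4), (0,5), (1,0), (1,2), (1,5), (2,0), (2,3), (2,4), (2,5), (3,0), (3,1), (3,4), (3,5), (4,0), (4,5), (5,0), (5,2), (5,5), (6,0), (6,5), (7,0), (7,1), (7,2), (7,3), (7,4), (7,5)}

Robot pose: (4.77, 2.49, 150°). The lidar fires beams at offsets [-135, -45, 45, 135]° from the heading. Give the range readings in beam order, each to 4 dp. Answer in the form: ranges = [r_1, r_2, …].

beam 1: φ=-135°, α=15°
  d=(0.9659,0.2588)  start (4,2)  tX=0.2381 tY=1.9705  stride 1/|dx|=1.0353 1/|dy|=3.8637
    cross x-line → (5,2), t=0.2381 (wall)
  → r_1 = 0.2381
beam 2: φ=-45°, α=105°
  d=(-0.2588,0.9659)  start (4,2)  tX=2.9751 tY=0.5280  stride 1/|dx|=3.8637 1/|dy|=1.0353
    cross y-line → (4,3), t=0.5280
    cross y-line → (4,4), t=1.5633
    cross y-line → (4,5), t=2.5985 (wall)
  → r_2 = 2.5985
beam 3: φ=45°, α=195°
  d=(-0.9659,-0.2588)  start (4,2)  tX=0.7972 tY=1.8932  stride 1/|dx|=1.0353 1/|dy|=3.8637
    cross x-line → (3,2), t=0.7972
    cross x-line → (2,2), t=1.8324
    cross y-line → (2,1), t=1.8932
    cross x-line → (1,1), t=2.8677
    cross x-line → (0,1), t=3.9030 (wall)
  → r_3 = 3.9030
beam 4: φ=135°, α=285°
  d=(0.2588,-0.9659)  start (4,2)  tX=0.8887 tY=0.5073  stride 1/|dx|=3.8637 1/|dy|=1.0353
    cross y-line → (4,1), t=0.5073
    cross x-line → (5,1), t=0.8887
    cross y-line → (5,0), t=1.5426 (wall)
  → r_4 = 1.5426

ranges = [0.2381, 2.5985, 3.9030, 1.5426]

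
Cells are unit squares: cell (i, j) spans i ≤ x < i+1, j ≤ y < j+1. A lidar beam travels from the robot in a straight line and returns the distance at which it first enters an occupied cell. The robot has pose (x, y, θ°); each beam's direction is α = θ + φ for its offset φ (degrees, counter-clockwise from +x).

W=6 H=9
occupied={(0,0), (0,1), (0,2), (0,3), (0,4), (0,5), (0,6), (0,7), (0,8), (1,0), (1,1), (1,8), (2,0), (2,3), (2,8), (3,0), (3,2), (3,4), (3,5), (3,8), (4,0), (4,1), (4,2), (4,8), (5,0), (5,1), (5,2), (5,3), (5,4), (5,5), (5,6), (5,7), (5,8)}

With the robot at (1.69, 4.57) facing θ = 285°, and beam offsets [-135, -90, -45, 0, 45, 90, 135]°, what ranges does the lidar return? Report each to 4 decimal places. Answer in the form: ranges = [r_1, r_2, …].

ranges = [0.7967, 0.7143, 1.3800, 1.1977, 1.1400, 1.3562, 3.9606]

beam 1: φ=-135°, α=150°
  dir = (cos 150°, sin 150°) = (-0.8660, 0.5000); from cell (1,4)
  next x-line at t=0.7967, next y-line at t=0.8600; Δt_x=1.1547, Δt_y=2.0000
    x: enter (0,4) at t=0.7967 ← occupied
  → r_1 = 0.7967
beam 2: φ=-90°, α=195°
  dir = (cos 195°, sin 195°) = (-0.9659, -0.2588); from cell (1,4)
  next x-line at t=0.7143, next y-line at t=2.2023; Δt_x=1.0353, Δt_y=3.8637
    x: enter (0,4) at t=0.7143 ← occupied
  → r_2 = 0.7143
beam 3: φ=-45°, α=240°
  dir = (cos 240°, sin 240°) = (-0.5000, -0.8660); from cell (1,4)
  next x-line at t=1.3800, next y-line at t=0.6582; Δt_x=2.0000, Δt_y=1.1547
    y: enter (1,3) at t=0.6582
    x: enter (0,3) at t=1.3800 ← occupied
  → r_3 = 1.3800
beam 4: φ=0°, α=285°
  dir = (cos 285°, sin 285°) = (0.2588, -0.9659); from cell (1,4)
  next x-line at t=1.1977, next y-line at t=0.5901; Δt_x=3.8637, Δt_y=1.0353
    y: enter (1,3) at t=0.5901
    x: enter (2,3) at t=1.1977 ← occupied
  → r_4 = 1.1977
beam 5: φ=45°, α=330°
  dir = (cos 330°, sin 330°) = (0.8660, -0.5000); from cell (1,4)
  next x-line at t=0.3580, next y-line at t=1.1400; Δt_x=1.1547, Δt_y=2.0000
    x: enter (2,4) at t=0.3580
    y: enter (2,3) at t=1.1400 ← occupied
  → r_5 = 1.1400
beam 6: φ=90°, α=15°
  dir = (cos 15°, sin 15°) = (0.9659, 0.2588); from cell (1,4)
  next x-line at t=0.3209, next y-line at t=1.6614; Δt_x=1.0353, Δt_y=3.8637
    x: enter (2,4) at t=0.3209
    x: enter (3,4) at t=1.3562 ← occupied
  → r_6 = 1.3562
beam 7: φ=135°, α=60°
  dir = (cos 60°, sin 60°) = (0.5000, 0.8660); from cell (1,4)
  next x-line at t=0.6200, next y-line at t=0.4965; Δt_x=2.0000, Δt_y=1.1547
    y: enter (1,5) at t=0.4965
    x: enter (2,5) at t=0.6200
    y: enter (2,6) at t=1.6512
    x: enter (3,6) at t=2.6200
    y: enter (3,7) at t=2.8059
    y: enter (3,8) at t=3.9606 ← occupied
  → r_7 = 3.9606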